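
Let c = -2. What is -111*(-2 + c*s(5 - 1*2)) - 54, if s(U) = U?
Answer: 834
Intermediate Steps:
-111*(-2 + c*s(5 - 1*2)) - 54 = -111*(-2 - 2*(5 - 1*2)) - 54 = -111*(-2 - 2*(5 - 2)) - 54 = -111*(-2 - 2*3) - 54 = -111*(-2 - 6) - 54 = -111*(-8) - 54 = 888 - 54 = 834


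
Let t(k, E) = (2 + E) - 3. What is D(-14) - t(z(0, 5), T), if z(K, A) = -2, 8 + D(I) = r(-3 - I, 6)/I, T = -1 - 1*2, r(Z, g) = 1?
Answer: -57/14 ≈ -4.0714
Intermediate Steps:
T = -3 (T = -1 - 2 = -3)
D(I) = -8 + 1/I
t(k, E) = -1 + E
D(-14) - t(z(0, 5), T) = (-8 + 1/(-14)) - (-1 - 3) = (-8 - 1/14) - 1*(-4) = -113/14 + 4 = -57/14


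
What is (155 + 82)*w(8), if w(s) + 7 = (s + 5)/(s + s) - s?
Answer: -53799/16 ≈ -3362.4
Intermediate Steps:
w(s) = -7 - s + (5 + s)/(2*s) (w(s) = -7 + ((s + 5)/(s + s) - s) = -7 + ((5 + s)/((2*s)) - s) = -7 + ((5 + s)*(1/(2*s)) - s) = -7 + ((5 + s)/(2*s) - s) = -7 + (-s + (5 + s)/(2*s)) = -7 - s + (5 + s)/(2*s))
(155 + 82)*w(8) = (155 + 82)*(-13/2 - 1*8 + (5/2)/8) = 237*(-13/2 - 8 + (5/2)*(1/8)) = 237*(-13/2 - 8 + 5/16) = 237*(-227/16) = -53799/16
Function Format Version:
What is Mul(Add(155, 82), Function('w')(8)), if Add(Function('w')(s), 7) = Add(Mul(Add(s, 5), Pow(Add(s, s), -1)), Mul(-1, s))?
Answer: Rational(-53799, 16) ≈ -3362.4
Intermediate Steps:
Function('w')(s) = Add(-7, Mul(-1, s), Mul(Rational(1, 2), Pow(s, -1), Add(5, s))) (Function('w')(s) = Add(-7, Add(Mul(Add(s, 5), Pow(Add(s, s), -1)), Mul(-1, s))) = Add(-7, Add(Mul(Add(5, s), Pow(Mul(2, s), -1)), Mul(-1, s))) = Add(-7, Add(Mul(Add(5, s), Mul(Rational(1, 2), Pow(s, -1))), Mul(-1, s))) = Add(-7, Add(Mul(Rational(1, 2), Pow(s, -1), Add(5, s)), Mul(-1, s))) = Add(-7, Add(Mul(-1, s), Mul(Rational(1, 2), Pow(s, -1), Add(5, s)))) = Add(-7, Mul(-1, s), Mul(Rational(1, 2), Pow(s, -1), Add(5, s))))
Mul(Add(155, 82), Function('w')(8)) = Mul(Add(155, 82), Add(Rational(-13, 2), Mul(-1, 8), Mul(Rational(5, 2), Pow(8, -1)))) = Mul(237, Add(Rational(-13, 2), -8, Mul(Rational(5, 2), Rational(1, 8)))) = Mul(237, Add(Rational(-13, 2), -8, Rational(5, 16))) = Mul(237, Rational(-227, 16)) = Rational(-53799, 16)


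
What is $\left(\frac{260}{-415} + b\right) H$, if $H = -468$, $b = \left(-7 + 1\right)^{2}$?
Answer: $- \frac{1374048}{83} \approx -16555.0$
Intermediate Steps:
$b = 36$ ($b = \left(-6\right)^{2} = 36$)
$\left(\frac{260}{-415} + b\right) H = \left(\frac{260}{-415} + 36\right) \left(-468\right) = \left(260 \left(- \frac{1}{415}\right) + 36\right) \left(-468\right) = \left(- \frac{52}{83} + 36\right) \left(-468\right) = \frac{2936}{83} \left(-468\right) = - \frac{1374048}{83}$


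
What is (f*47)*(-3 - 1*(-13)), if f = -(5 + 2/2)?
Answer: -2820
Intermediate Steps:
f = -6 (f = -(5 + 2*(½)) = -(5 + 1) = -1*6 = -6)
(f*47)*(-3 - 1*(-13)) = (-6*47)*(-3 - 1*(-13)) = -282*(-3 + 13) = -282*10 = -2820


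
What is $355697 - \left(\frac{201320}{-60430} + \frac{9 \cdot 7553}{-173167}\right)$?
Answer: $\frac{372222375620212}{1046448181} \approx 3.557 \cdot 10^{5}$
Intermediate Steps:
$355697 - \left(\frac{201320}{-60430} + \frac{9 \cdot 7553}{-173167}\right) = 355697 - \left(201320 \left(- \frac{1}{60430}\right) + 67977 \left(- \frac{1}{173167}\right)\right) = 355697 - \left(- \frac{20132}{6043} - \frac{67977}{173167}\right) = 355697 - - \frac{3896983055}{1046448181} = 355697 + \frac{3896983055}{1046448181} = \frac{372222375620212}{1046448181}$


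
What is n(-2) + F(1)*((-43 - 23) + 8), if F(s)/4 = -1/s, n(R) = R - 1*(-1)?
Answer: 231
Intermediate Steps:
n(R) = 1 + R (n(R) = R + 1 = 1 + R)
F(s) = -4/s (F(s) = 4*(-1/s) = -4/s)
n(-2) + F(1)*((-43 - 23) + 8) = (1 - 2) + (-4/1)*((-43 - 23) + 8) = -1 + (-4*1)*(-66 + 8) = -1 - 4*(-58) = -1 + 232 = 231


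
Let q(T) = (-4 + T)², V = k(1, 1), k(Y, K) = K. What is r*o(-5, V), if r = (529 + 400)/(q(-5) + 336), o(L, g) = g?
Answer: 929/417 ≈ 2.2278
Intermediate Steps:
V = 1
r = 929/417 (r = (529 + 400)/((-4 - 5)² + 336) = 929/((-9)² + 336) = 929/(81 + 336) = 929/417 ≈ 2.2278)
r*o(-5, V) = (929/417)*1 = 929/417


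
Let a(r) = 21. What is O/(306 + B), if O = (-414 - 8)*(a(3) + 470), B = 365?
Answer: -207202/671 ≈ -308.80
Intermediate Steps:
O = -207202 (O = (-414 - 8)*(21 + 470) = -422*491 = -207202)
O/(306 + B) = -207202/(306 + 365) = -207202/671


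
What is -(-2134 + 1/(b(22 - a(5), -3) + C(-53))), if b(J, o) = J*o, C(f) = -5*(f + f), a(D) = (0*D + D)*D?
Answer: 1150225/539 ≈ 2134.0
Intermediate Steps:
a(D) = D² (a(D) = (0 + D)*D = D*D = D²)
C(f) = -10*f
-(-2134 + 1/(b(22 - a(5), -3) + C(-53))) = -(-2134 + 1/((22 - 1*5²)*(-3) - 10*(-53))) = -(-2134 + 1/((22 - 1*25)*(-3) + 530)) = -(-2134 + 1/((22 - 25)*(-3) + 530)) = -(-2134 + 1/(-3*(-3) + 530)) = -(-2134 + 1/(9 + 530)) = -(-2134 + 1/539) = -1*(-1150225/539) = 1150225/539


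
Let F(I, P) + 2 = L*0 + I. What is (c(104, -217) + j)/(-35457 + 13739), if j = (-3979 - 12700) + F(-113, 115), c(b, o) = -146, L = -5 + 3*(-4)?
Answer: 8470/10859 ≈ 0.78000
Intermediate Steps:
L = -17 (L = -5 - 12 = -17)
F(I, P) = -2 + I (F(I, P) = -2 + (-17*0 + I) = -2 + (0 + I) = -2 + I)
j = -16794 (j = (-3979 - 12700) + (-2 - 113) = -16679 - 115 = -16794)
(c(104, -217) + j)/(-35457 + 13739) = (-146 - 16794)/(-35457 + 13739) = -16940/(-21718) = -16940*(-1/21718) = 8470/10859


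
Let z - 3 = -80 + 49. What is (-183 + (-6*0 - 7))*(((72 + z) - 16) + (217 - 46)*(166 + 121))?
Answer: -9329950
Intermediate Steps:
z = -28 (z = 3 + (-80 + 49) = 3 - 31 = -28)
(-183 + (-6*0 - 7))*(((72 + z) - 16) + (217 - 46)*(166 + 121)) = (-183 + (-6*0 - 7))*(((72 - 28) - 16) + (217 - 46)*(166 + 121)) = (-183 + (0 - 7))*((44 - 16) + 171*287) = (-183 - 7)*(28 + 49077) = -190*49105 = -9329950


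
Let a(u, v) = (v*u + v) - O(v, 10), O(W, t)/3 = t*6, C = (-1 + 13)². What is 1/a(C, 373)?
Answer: 1/53905 ≈ 1.8551e-5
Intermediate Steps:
C = 144 (C = 12² = 144)
O(W, t) = 18*t (O(W, t) = 3*(t*6) = 3*(6*t) = 18*t)
a(u, v) = -180 + v + u*v (a(u, v) = (v*u + v) - 18*10 = (u*v + v) - 1*180 = (v + u*v) - 180 = -180 + v + u*v)
1/a(C, 373) = 1/(-180 + 373 + 144*373) = 1/(-180 + 373 + 53712) = 1/53905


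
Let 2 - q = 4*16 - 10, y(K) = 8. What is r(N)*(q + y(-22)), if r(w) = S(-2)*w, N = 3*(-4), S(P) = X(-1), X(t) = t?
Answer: -528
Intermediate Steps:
S(P) = -1
N = -12
q = -52 (q = 2 - (4*16 - 10) = 2 - (64 - 10) = 2 - 1*54 = 2 - 54 = -52)
r(w) = -w
r(N)*(q + y(-22)) = (-1*(-12))*(-52 + 8) = 12*(-44) = -528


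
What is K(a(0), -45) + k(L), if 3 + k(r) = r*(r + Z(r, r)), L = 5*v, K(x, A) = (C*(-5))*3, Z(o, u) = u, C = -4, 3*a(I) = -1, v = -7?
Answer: 2507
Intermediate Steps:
a(I) = -1/3 (a(I) = (1/3)*(-1) = -1/3)
K(x, A) = 60 (K(x, A) = -4*(-5)*3 = 20*3 = 60)
L = -35 (L = 5*(-7) = -35)
k(r) = -3 + 2*r**2 (k(r) = -3 + r*(r + r) = -3 + r*(2*r) = -3 + 2*r**2)
K(a(0), -45) + k(L) = 60 + (-3 + 2*(-35)**2) = 60 + (-3 + 2*1225) = 60 + (-3 + 2450) = 60 + 2447 = 2507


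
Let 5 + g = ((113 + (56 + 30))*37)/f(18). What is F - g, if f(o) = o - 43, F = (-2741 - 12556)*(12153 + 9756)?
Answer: -8378541837/25 ≈ -3.3514e+8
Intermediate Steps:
F = -335141973 (F = -15297*21909 = -335141973)
f(o) = -43 + o
g = -7488/25 (g = -5 + ((113 + (56 + 30))*37)/(-43 + 18) = -5 + ((113 + 86)*37)/(-25) = -5 + (199*37)*(-1/25) = -5 + 7363*(-1/25) = -5 - 7363/25 = -7488/25 ≈ -299.52)
F - g = -335141973 - 1*(-7488/25) = -335141973 + 7488/25 = -8378541837/25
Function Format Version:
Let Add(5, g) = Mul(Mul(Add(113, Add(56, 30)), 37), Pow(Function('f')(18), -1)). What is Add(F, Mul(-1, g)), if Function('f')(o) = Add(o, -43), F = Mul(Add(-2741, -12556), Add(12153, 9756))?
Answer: Rational(-8378541837, 25) ≈ -3.3514e+8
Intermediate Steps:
F = -335141973 (F = Mul(-15297, 21909) = -335141973)
Function('f')(o) = Add(-43, o)
g = Rational(-7488, 25) (g = Add(-5, Mul(Mul(Add(113, Add(56, 30)), 37), Pow(Add(-43, 18), -1))) = Add(-5, Mul(Mul(Add(113, 86), 37), Pow(-25, -1))) = Add(-5, Mul(Mul(199, 37), Rational(-1, 25))) = Add(-5, Mul(7363, Rational(-1, 25))) = Add(-5, Rational(-7363, 25)) = Rational(-7488, 25) ≈ -299.52)
Add(F, Mul(-1, g)) = Add(-335141973, Mul(-1, Rational(-7488, 25))) = Add(-335141973, Rational(7488, 25)) = Rational(-8378541837, 25)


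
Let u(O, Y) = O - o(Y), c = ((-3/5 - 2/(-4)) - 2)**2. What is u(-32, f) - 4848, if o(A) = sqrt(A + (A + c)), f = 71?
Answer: -48921/10 ≈ -4892.1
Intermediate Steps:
c = 441/100 (c = ((-3*1/5 - 2*(-1/4)) - 2)**2 = ((-3/5 + 1/2) - 2)**2 = (-1/10 - 2)**2 = (-21/10)**2 = 441/100 ≈ 4.4100)
o(A) = sqrt(441/100 + 2*A) (o(A) = sqrt(A + (A + 441/100)) = sqrt(A + (441/100 + A)) = sqrt(441/100 + 2*A))
u(O, Y) = O - sqrt(441 + 200*Y)/10
u(-32, f) - 4848 = (-32 - sqrt(441 + 200*71)/10) - 4848 = (-32 - sqrt(441 + 14200)/10) - 4848 = (-32 - sqrt(14641)/10) - 4848 = (-32 - 1/10*121) - 4848 = (-32 - 121/10) - 4848 = -441/10 - 4848 = -48921/10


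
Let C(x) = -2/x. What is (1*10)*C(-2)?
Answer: 10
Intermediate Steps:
(1*10)*C(-2) = (1*10)*(-2/(-2)) = 10*(-2*(-1/2)) = 10*1 = 10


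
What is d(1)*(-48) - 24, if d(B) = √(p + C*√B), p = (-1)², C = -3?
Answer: -24 - 48*I*√2 ≈ -24.0 - 67.882*I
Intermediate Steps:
p = 1
d(B) = √(1 - 3*√B)
d(1)*(-48) - 24 = √(1 - 3*√1)*(-48) - 24 = √(1 - 3*1)*(-48) - 24 = √(1 - 3)*(-48) - 24 = √(-2)*(-48) - 24 = (I*√2)*(-48) - 24 = -48*I*√2 - 24 = -24 - 48*I*√2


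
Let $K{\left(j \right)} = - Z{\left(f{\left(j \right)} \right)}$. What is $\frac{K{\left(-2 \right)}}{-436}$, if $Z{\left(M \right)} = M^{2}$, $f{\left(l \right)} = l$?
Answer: $\frac{1}{109} \approx 0.0091743$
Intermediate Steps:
$K{\left(j \right)} = - j^{2}$
$\frac{K{\left(-2 \right)}}{-436} = \frac{\left(-1\right) \left(-2\right)^{2}}{-436} = \left(-1\right) 4 \left(- \frac{1}{436}\right) = \left(-4\right) \left(- \frac{1}{436}\right) = \frac{1}{109}$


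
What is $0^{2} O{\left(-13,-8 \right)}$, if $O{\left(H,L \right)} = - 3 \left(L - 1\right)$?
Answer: $0$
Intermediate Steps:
$O{\left(H,L \right)} = 3 - 3 L$ ($O{\left(H,L \right)} = - 3 \left(-1 + L\right) = 3 - 3 L$)
$0^{2} O{\left(-13,-8 \right)} = 0^{2} \left(3 - -24\right) = 0 \left(3 + 24\right) = 0 \cdot 27 = 0$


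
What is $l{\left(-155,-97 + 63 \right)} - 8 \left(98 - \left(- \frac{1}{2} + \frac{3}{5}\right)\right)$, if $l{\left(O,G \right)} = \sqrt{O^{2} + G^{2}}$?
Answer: $- \frac{3916}{5} + 13 \sqrt{149} \approx -624.51$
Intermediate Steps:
$l{\left(O,G \right)} = \sqrt{G^{2} + O^{2}}$
$l{\left(-155,-97 + 63 \right)} - 8 \left(98 - \left(- \frac{1}{2} + \frac{3}{5}\right)\right) = \sqrt{\left(-97 + 63\right)^{2} + \left(-155\right)^{2}} - 8 \left(98 - \left(- \frac{1}{2} + \frac{3}{5}\right)\right) = \sqrt{\left(-34\right)^{2} + 24025} - 8 \left(98 - \frac{1}{10}\right) = \sqrt{1156 + 24025} - 8 \left(98 + \left(- \frac{3}{5} + \frac{1}{2}\right)\right) = \sqrt{25181} - 8 \left(98 - \frac{1}{10}\right) = 13 \sqrt{149} - \frac{3916}{5} = - \frac{3916}{5} + 13 \sqrt{149}$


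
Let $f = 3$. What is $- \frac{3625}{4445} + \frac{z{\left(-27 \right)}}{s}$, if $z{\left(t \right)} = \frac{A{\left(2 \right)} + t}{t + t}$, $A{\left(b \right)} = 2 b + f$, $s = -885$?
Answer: $- \frac{3466553}{4248531} \approx -0.81594$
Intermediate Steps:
$A{\left(b \right)} = 3 + 2 b$ ($A{\left(b \right)} = 2 b + 3 = 3 + 2 b$)
$z{\left(t \right)} = \frac{7 + t}{2 t}$ ($z{\left(t \right)} = \frac{\left(3 + 2 \cdot 2\right) + t}{t + t} = \frac{\left(3 + 4\right) + t}{2 t} = \left(7 + t\right) \frac{1}{2 t} = \frac{7 + t}{2 t}$)
$- \frac{3625}{4445} + \frac{z{\left(-27 \right)}}{s} = - \frac{3625}{4445} + \frac{\frac{1}{2} \frac{1}{-27} \left(7 - 27\right)}{-885} = \left(-3625\right) \frac{1}{4445} + \frac{1}{2} \left(- \frac{1}{27}\right) \left(-20\right) \left(- \frac{1}{885}\right) = - \frac{725}{889} + \frac{10}{27} \left(- \frac{1}{885}\right) = - \frac{725}{889} - \frac{2}{4779} = - \frac{3466553}{4248531}$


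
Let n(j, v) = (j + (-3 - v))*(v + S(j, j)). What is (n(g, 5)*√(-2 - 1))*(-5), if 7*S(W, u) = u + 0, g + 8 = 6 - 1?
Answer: 1760*I*√3/7 ≈ 435.49*I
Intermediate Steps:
g = -3 (g = -8 + (6 - 1) = -8 + 5 = -3)
S(W, u) = u/7 (S(W, u) = (u + 0)/7 = u/7)
n(j, v) = (v + j/7)*(-3 + j - v) (n(j, v) = (j + (-3 - v))*(v + j/7) = (-3 + j - v)*(v + j/7) = (v + j/7)*(-3 + j - v))
(n(g, 5)*√(-2 - 1))*(-5) = ((-1*5² - 3*5 - 3/7*(-3) + (⅐)*(-3)² + (6/7)*(-3)*5)*√(-2 - 1))*(-5) = ((-1*25 - 15 + 9/7 + (⅐)*9 - 90/7)*√(-3))*(-5) = ((-25 - 15 + 9/7 + 9/7 - 90/7)*(I*√3))*(-5) = -352*I*√3/7*(-5) = 1760*I*√3/7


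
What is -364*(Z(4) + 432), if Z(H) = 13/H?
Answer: -158431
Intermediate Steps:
-364*(Z(4) + 432) = -364*(13/4 + 432) = -364*1741/4 = -158431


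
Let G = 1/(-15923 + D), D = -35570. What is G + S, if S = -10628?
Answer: -547267605/51493 ≈ -10628.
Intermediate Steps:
G = -1/51493 (G = 1/(-15923 - 35570) = 1/(-51493) = -1/51493 ≈ -1.9420e-5)
G + S = -1/51493 - 10628 = -547267605/51493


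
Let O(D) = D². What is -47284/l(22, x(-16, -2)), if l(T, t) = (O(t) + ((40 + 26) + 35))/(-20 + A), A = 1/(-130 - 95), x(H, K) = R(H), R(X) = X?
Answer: 30403612/11475 ≈ 2649.6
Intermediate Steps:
x(H, K) = H
A = -1/225 (A = 1/(-225) = -1/225 ≈ -0.0044444)
l(T, t) = -22725/4501 - 225*t²/4501 (l(T, t) = (t² + ((40 + 26) + 35))/(-20 - 1/225) = (t² + (66 + 35))/(-4501/225) = (t² + 101)*(-225/4501) = (101 + t²)*(-225/4501) = -22725/4501 - 225*t²/4501)
-47284/l(22, x(-16, -2)) = -47284/(-22725/4501 - 225/4501*(-16)²) = -47284/(-22725/4501 - 225/4501*256) = -47284/(-22725/4501 - 57600/4501) = -47284/(-11475/643) = -47284*(-643/11475) = 30403612/11475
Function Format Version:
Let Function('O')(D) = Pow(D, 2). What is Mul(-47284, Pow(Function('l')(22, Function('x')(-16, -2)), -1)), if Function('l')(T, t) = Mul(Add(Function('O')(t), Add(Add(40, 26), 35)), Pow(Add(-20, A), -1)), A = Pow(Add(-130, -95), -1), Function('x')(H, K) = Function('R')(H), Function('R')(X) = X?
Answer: Rational(30403612, 11475) ≈ 2649.6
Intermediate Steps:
Function('x')(H, K) = H
A = Rational(-1, 225) (A = Pow(-225, -1) = Rational(-1, 225) ≈ -0.0044444)
Function('l')(T, t) = Add(Rational(-22725, 4501), Mul(Rational(-225, 4501), Pow(t, 2))) (Function('l')(T, t) = Mul(Add(Pow(t, 2), Add(Add(40, 26), 35)), Pow(Add(-20, Rational(-1, 225)), -1)) = Mul(Add(Pow(t, 2), Add(66, 35)), Pow(Rational(-4501, 225), -1)) = Mul(Add(Pow(t, 2), 101), Rational(-225, 4501)) = Mul(Add(101, Pow(t, 2)), Rational(-225, 4501)) = Add(Rational(-22725, 4501), Mul(Rational(-225, 4501), Pow(t, 2))))
Mul(-47284, Pow(Function('l')(22, Function('x')(-16, -2)), -1)) = Mul(-47284, Pow(Add(Rational(-22725, 4501), Mul(Rational(-225, 4501), Pow(-16, 2))), -1)) = Mul(-47284, Pow(Add(Rational(-22725, 4501), Mul(Rational(-225, 4501), 256)), -1)) = Mul(-47284, Pow(Add(Rational(-22725, 4501), Rational(-57600, 4501)), -1)) = Mul(-47284, Pow(Rational(-11475, 643), -1)) = Mul(-47284, Rational(-643, 11475)) = Rational(30403612, 11475)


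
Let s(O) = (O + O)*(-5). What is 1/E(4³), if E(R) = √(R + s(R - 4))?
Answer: -I*√134/268 ≈ -0.043193*I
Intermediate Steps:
s(O) = -10*O (s(O) = (2*O)*(-5) = -10*O)
E(R) = √(40 - 9*R) (E(R) = √(R - 10*(R - 4)) = √(R - 10*(-4 + R)) = √(R + (40 - 10*R)) = √(40 - 9*R))
1/E(4³) = 1/(√(40 - 9*4³)) = 1/(√(40 - 9*64)) = 1/(√(40 - 576)) = 1/(√(-536)) = 1/(2*I*√134) = -I*√134/268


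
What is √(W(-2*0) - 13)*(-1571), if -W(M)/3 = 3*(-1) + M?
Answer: -3142*I ≈ -3142.0*I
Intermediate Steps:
W(M) = 9 - 3*M (W(M) = -3*(3*(-1) + M) = -3*(-3 + M) = 9 - 3*M)
√(W(-2*0) - 13)*(-1571) = √((9 - (-6)*0) - 13)*(-1571) = √((9 - 3*0) - 13)*(-1571) = √((9 + 0) - 13)*(-1571) = √(9 - 13)*(-1571) = √(-4)*(-1571) = (2*I)*(-1571) = -3142*I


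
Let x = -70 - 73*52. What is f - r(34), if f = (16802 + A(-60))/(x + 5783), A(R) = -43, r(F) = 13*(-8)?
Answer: 216127/1917 ≈ 112.74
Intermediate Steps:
r(F) = -104
x = -3866 (x = -70 - 3796 = -3866)
f = 16759/1917 (f = (16802 - 43)/(-3866 + 5783) = 16759/1917 ≈ 8.7423)
f - r(34) = 16759/1917 - 1*(-104) = 16759/1917 + 104 = 216127/1917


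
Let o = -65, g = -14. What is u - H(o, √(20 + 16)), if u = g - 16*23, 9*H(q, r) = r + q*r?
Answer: -1018/3 ≈ -339.33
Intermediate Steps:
H(q, r) = r/9 + q*r/9 (H(q, r) = (r + q*r)/9 = r/9 + q*r/9)
u = -382 (u = -14 - 16*23 = -14 - 368 = -382)
u - H(o, √(20 + 16)) = -382 - √(20 + 16)*(1 - 65)/9 = -382 - √36*(-64)/9 = -382 - 6*(-64)/9 = -382 - 1*(-128/3) = -382 + 128/3 = -1018/3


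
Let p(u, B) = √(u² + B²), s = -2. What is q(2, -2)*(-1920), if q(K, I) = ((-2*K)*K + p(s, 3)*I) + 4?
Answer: 7680 + 3840*√13 ≈ 21525.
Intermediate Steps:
p(u, B) = √(B² + u²)
q(K, I) = 4 - 2*K² + I*√13 (q(K, I) = ((-2*K)*K + √(3² + (-2)²)*I) + 4 = (-2*K² + √(9 + 4)*I) + 4 = (-2*K² + √13*I) + 4 = (-2*K² + I*√13) + 4 = 4 - 2*K² + I*√13)
q(2, -2)*(-1920) = (4 - 2*2² - 2*√13)*(-1920) = (4 - 2*4 - 2*√13)*(-1920) = (4 - 8 - 2*√13)*(-1920) = (-4 - 2*√13)*(-1920) = 7680 + 3840*√13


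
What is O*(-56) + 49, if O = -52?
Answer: 2961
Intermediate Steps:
O*(-56) + 49 = -52*(-56) + 49 = 2912 + 49 = 2961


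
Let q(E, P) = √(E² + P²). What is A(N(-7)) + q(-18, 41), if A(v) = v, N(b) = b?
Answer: -7 + √2005 ≈ 37.777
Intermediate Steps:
A(N(-7)) + q(-18, 41) = -7 + √((-18)² + 41²) = -7 + √(324 + 1681) = -7 + √2005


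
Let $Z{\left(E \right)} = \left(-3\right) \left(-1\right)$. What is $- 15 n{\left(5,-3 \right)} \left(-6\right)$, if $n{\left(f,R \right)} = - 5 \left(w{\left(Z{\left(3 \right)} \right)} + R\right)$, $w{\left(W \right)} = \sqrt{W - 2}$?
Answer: $900$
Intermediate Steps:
$Z{\left(E \right)} = 3$
$w{\left(W \right)} = \sqrt{-2 + W}$
$n{\left(f,R \right)} = -5 - 5 R$ ($n{\left(f,R \right)} = - 5 \left(\sqrt{-2 + 3} + R\right) = - 5 \left(\sqrt{1} + R\right) = - 5 \left(1 + R\right) = -5 - 5 R$)
$- 15 n{\left(5,-3 \right)} \left(-6\right) = - 15 \left(-5 - -15\right) \left(-6\right) = - 15 \left(-5 + 15\right) \left(-6\right) = \left(-15\right) 10 \left(-6\right) = \left(-150\right) \left(-6\right) = 900$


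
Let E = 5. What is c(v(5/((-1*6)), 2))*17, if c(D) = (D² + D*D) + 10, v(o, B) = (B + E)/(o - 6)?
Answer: 345746/1681 ≈ 205.68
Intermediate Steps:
v(o, B) = (5 + B)/(-6 + o) (v(o, B) = (B + 5)/(o - 6) = (5 + B)/(-6 + o))
c(D) = 10 + 2*D² (c(D) = (D² + D²) + 10 = 2*D² + 10 = 10 + 2*D²)
c(v(5/((-1*6)), 2))*17 = (10 + 2*((5 + 2)/(-6 + 5/((-1*6))))²)*17 = (10 + 2*(7/(-6 + 5/(-6)))²)*17 = (10 + 2*(7/(-6 + 5*(-⅙)))²)*17 = (10 + 2*(7/(-6 - ⅚))²)*17 = (10 + 2*(7/(-41/6))²)*17 = (10 + 2*(-6/41*7)²)*17 = (10 + 2*(-42/41)²)*17 = (10 + 2*(1764/1681))*17 = (10 + 3528/1681)*17 = (20338/1681)*17 = 345746/1681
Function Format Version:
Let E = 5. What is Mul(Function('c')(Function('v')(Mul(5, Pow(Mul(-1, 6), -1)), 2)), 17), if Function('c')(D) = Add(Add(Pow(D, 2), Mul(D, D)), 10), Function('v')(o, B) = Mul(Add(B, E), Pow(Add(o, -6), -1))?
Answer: Rational(345746, 1681) ≈ 205.68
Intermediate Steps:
Function('v')(o, B) = Mul(Pow(Add(-6, o), -1), Add(5, B)) (Function('v')(o, B) = Mul(Add(B, 5), Pow(Add(o, -6), -1)) = Mul(Add(5, B), Pow(Add(-6, o), -1)) = Mul(Pow(Add(-6, o), -1), Add(5, B)))
Function('c')(D) = Add(10, Mul(2, Pow(D, 2))) (Function('c')(D) = Add(Add(Pow(D, 2), Pow(D, 2)), 10) = Add(Mul(2, Pow(D, 2)), 10) = Add(10, Mul(2, Pow(D, 2))))
Mul(Function('c')(Function('v')(Mul(5, Pow(Mul(-1, 6), -1)), 2)), 17) = Mul(Add(10, Mul(2, Pow(Mul(Pow(Add(-6, Mul(5, Pow(Mul(-1, 6), -1))), -1), Add(5, 2)), 2))), 17) = Mul(Add(10, Mul(2, Pow(Mul(Pow(Add(-6, Mul(5, Pow(-6, -1))), -1), 7), 2))), 17) = Mul(Add(10, Mul(2, Pow(Mul(Pow(Add(-6, Mul(5, Rational(-1, 6))), -1), 7), 2))), 17) = Mul(Add(10, Mul(2, Pow(Mul(Pow(Add(-6, Rational(-5, 6)), -1), 7), 2))), 17) = Mul(Add(10, Mul(2, Pow(Mul(Pow(Rational(-41, 6), -1), 7), 2))), 17) = Mul(Add(10, Mul(2, Pow(Mul(Rational(-6, 41), 7), 2))), 17) = Mul(Add(10, Mul(2, Pow(Rational(-42, 41), 2))), 17) = Mul(Add(10, Mul(2, Rational(1764, 1681))), 17) = Mul(Add(10, Rational(3528, 1681)), 17) = Mul(Rational(20338, 1681), 17) = Rational(345746, 1681)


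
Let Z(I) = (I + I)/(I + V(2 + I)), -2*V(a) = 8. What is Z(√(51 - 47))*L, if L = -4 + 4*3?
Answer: -16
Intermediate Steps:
V(a) = -4 (V(a) = -½*8 = -4)
Z(I) = 2*I/(-4 + I) (Z(I) = (I + I)/(I - 4) = (2*I)/(-4 + I) = 2*I/(-4 + I))
L = 8 (L = -4 + 12 = 8)
Z(√(51 - 47))*L = (2*√(51 - 47)/(-4 + √(51 - 47)))*8 = (2*√4/(-4 + √4))*8 = (2*2/(-4 + 2))*8 = (2*2/(-2))*8 = (2*2*(-½))*8 = -2*8 = -16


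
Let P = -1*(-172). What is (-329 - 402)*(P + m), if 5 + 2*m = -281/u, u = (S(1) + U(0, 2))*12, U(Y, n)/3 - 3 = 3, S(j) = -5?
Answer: -38452793/312 ≈ -1.2325e+5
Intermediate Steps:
U(Y, n) = 18 (U(Y, n) = 9 + 3*3 = 9 + 9 = 18)
u = 156 (u = (-5 + 18)*12 = 13*12 = 156)
m = -1061/312 (m = -5/2 + (-281/156)/2 = -5/2 + (-281*1/156)/2 = -5/2 + (1/2)*(-281/156) = -5/2 - 281/312 = -1061/312 ≈ -3.4006)
P = 172
(-329 - 402)*(P + m) = (-329 - 402)*(172 - 1061/312) = -731*52603/312 = -38452793/312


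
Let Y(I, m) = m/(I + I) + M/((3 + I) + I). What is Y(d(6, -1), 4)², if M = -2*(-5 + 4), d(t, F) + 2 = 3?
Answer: 144/25 ≈ 5.7600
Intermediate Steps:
d(t, F) = 1 (d(t, F) = -2 + 3 = 1)
M = 2 (M = -2*(-1) = -1*(-2) = 2)
Y(I, m) = 2/(3 + 2*I) + m/(2*I) (Y(I, m) = m/(I + I) + 2/((3 + I) + I) = m/((2*I)) + 2/(3 + 2*I) = m*(1/(2*I)) + 2/(3 + 2*I) = m/(2*I) + 2/(3 + 2*I) = 2/(3 + 2*I) + m/(2*I))
Y(d(6, -1), 4)² = ((2*1 + (3/2)*4 + 1*4)/(1*(3 + 2*1)))² = (1*(2 + 6 + 4)/(3 + 2))² = (1*12/5)² = (1*(⅕)*12)² = (12/5)² = 144/25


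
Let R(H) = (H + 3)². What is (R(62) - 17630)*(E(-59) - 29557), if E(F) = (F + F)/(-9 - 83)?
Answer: 18224942015/46 ≈ 3.9619e+8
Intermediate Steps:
R(H) = (3 + H)²
E(F) = -F/46 (E(F) = (2*F)/(-92) = (2*F)*(-1/92) = -F/46)
(R(62) - 17630)*(E(-59) - 29557) = ((3 + 62)² - 17630)*(-1/46*(-59) - 29557) = (65² - 17630)*(59/46 - 29557) = (4225 - 17630)*(-1359563/46) = -13405*(-1359563/46) = 18224942015/46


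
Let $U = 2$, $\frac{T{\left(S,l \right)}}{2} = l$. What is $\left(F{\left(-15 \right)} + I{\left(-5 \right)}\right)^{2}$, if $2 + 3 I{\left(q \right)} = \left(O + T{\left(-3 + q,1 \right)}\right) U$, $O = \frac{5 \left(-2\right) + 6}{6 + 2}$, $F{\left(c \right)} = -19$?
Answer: $\frac{3136}{9} \approx 348.44$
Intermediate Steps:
$T{\left(S,l \right)} = 2 l$
$O = - \frac{1}{2}$ ($O = \frac{-10 + 6}{8} = \left(-4\right) \frac{1}{8} = - \frac{1}{2} \approx -0.5$)
$I{\left(q \right)} = \frac{1}{3}$ ($I{\left(q \right)} = - \frac{2}{3} + \frac{\left(- \frac{1}{2} + 2 \cdot 1\right) 2}{3} = - \frac{2}{3} + \frac{\left(- \frac{1}{2} + 2\right) 2}{3} = - \frac{2}{3} + \frac{\frac{3}{2} \cdot 2}{3} = - \frac{2}{3} + \frac{1}{3} \cdot 3 = - \frac{2}{3} + 1 = \frac{1}{3}$)
$\left(F{\left(-15 \right)} + I{\left(-5 \right)}\right)^{2} = \left(-19 + \frac{1}{3}\right)^{2} = \left(- \frac{56}{3}\right)^{2} = \frac{3136}{9}$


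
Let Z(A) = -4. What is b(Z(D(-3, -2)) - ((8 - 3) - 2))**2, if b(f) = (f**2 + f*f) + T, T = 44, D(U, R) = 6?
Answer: 20164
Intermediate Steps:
b(f) = 44 + 2*f**2 (b(f) = (f**2 + f*f) + 44 = (f**2 + f**2) + 44 = 2*f**2 + 44 = 44 + 2*f**2)
b(Z(D(-3, -2)) - ((8 - 3) - 2))**2 = (44 + 2*(-4 - ((8 - 3) - 2))**2)**2 = (44 + 2*(-4 - (5 - 2))**2)**2 = (44 + 2*(-4 - 1*3)**2)**2 = (44 + 2*(-4 - 3)**2)**2 = (44 + 2*(-7)**2)**2 = (44 + 2*49)**2 = (44 + 98)**2 = 142**2 = 20164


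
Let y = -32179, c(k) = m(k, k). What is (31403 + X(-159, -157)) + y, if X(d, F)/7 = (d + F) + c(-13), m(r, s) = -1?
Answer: -2995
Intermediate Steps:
c(k) = -1
X(d, F) = -7 + 7*F + 7*d (X(d, F) = 7*((d + F) - 1) = 7*((F + d) - 1) = 7*(-1 + F + d) = -7 + 7*F + 7*d)
(31403 + X(-159, -157)) + y = (31403 + (-7 + 7*(-157) + 7*(-159))) - 32179 = (31403 + (-7 - 1099 - 1113)) - 32179 = (31403 - 2219) - 32179 = 29184 - 32179 = -2995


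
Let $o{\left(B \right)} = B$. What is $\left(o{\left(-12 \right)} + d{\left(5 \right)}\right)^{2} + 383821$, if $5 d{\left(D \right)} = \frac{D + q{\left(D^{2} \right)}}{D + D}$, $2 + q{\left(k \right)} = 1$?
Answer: $\frac{239976929}{625} \approx 3.8396 \cdot 10^{5}$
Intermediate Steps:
$q{\left(k \right)} = -1$ ($q{\left(k \right)} = -2 + 1 = -1$)
$d{\left(D \right)} = \frac{-1 + D}{10 D}$ ($d{\left(D \right)} = \frac{\left(D - 1\right) \frac{1}{D + D}}{5} = \frac{\left(-1 + D\right) \frac{1}{2 D}}{5} = \frac{\frac{1}{2} \frac{1}{D} \left(-1 + D\right)}{5} = \frac{-1 + D}{10 D}$)
$\left(o{\left(-12 \right)} + d{\left(5 \right)}\right)^{2} + 383821 = \left(-12 + \frac{-1 + 5}{10 \cdot 5}\right)^{2} + 383821 = \left(-12 + \frac{1}{10} \cdot \frac{1}{5} \cdot 4\right)^{2} + 383821 = \left(-12 + \frac{2}{25}\right)^{2} + 383821 = \left(- \frac{298}{25}\right)^{2} + 383821 = \frac{88804}{625} + 383821 = \frac{239976929}{625}$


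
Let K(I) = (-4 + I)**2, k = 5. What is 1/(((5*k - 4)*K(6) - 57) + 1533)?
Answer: 1/1560 ≈ 0.00064103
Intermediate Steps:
1/(((5*k - 4)*K(6) - 57) + 1533) = 1/(((5*5 - 4)*(-4 + 6)**2 - 57) + 1533) = 1/(((25 - 4)*2**2 - 57) + 1533) = 1/((21*4 - 57) + 1533) = 1/((84 - 57) + 1533) = 1/(27 + 1533) = 1/1560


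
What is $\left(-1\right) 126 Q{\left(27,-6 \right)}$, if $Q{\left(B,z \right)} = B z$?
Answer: $20412$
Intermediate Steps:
$\left(-1\right) 126 Q{\left(27,-6 \right)} = \left(-1\right) 126 \cdot 27 \left(-6\right) = \left(-126\right) \left(-162\right) = 20412$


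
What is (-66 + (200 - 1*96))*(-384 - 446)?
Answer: -31540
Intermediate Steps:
(-66 + (200 - 1*96))*(-384 - 446) = (-66 + (200 - 96))*(-830) = (-66 + 104)*(-830) = 38*(-830) = -31540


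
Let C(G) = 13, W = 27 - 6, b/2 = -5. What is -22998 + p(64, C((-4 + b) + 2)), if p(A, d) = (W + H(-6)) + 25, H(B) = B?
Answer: -22958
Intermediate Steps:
b = -10 (b = 2*(-5) = -10)
W = 21
p(A, d) = 40 (p(A, d) = (21 - 6) + 25 = 15 + 25 = 40)
-22998 + p(64, C((-4 + b) + 2)) = -22998 + 40 = -22958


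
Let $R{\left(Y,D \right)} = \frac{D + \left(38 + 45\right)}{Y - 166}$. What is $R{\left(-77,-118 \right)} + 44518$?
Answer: $\frac{10817909}{243} \approx 44518.0$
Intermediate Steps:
$R{\left(Y,D \right)} = \frac{83 + D}{-166 + Y}$ ($R{\left(Y,D \right)} = \frac{D + 83}{-166 + Y} = \frac{83 + D}{-166 + Y}$)
$R{\left(-77,-118 \right)} + 44518 = \frac{83 - 118}{-166 - 77} + 44518 = \frac{1}{-243} \left(-35\right) + 44518 = \left(- \frac{1}{243}\right) \left(-35\right) + 44518 = \frac{35}{243} + 44518 = \frac{10817909}{243}$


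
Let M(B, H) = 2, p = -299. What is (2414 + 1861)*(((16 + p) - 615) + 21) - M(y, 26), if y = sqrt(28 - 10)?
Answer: -3749177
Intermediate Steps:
y = 3*sqrt(2) (y = sqrt(18) = 3*sqrt(2) ≈ 4.2426)
(2414 + 1861)*(((16 + p) - 615) + 21) - M(y, 26) = (2414 + 1861)*(((16 - 299) - 615) + 21) - 1*2 = 4275*((-283 - 615) + 21) - 2 = 4275*(-898 + 21) - 2 = 4275*(-877) - 2 = -3749175 - 2 = -3749177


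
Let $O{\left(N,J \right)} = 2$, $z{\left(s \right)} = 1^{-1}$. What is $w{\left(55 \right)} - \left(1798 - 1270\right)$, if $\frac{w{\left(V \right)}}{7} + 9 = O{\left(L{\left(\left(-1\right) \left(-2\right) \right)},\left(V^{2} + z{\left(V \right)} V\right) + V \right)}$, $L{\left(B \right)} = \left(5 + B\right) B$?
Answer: $-577$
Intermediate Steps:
$z{\left(s \right)} = 1$
$L{\left(B \right)} = B \left(5 + B\right)$
$w{\left(V \right)} = -49$ ($w{\left(V \right)} = -63 + 7 \cdot 2 = -63 + 14 = -49$)
$w{\left(55 \right)} - \left(1798 - 1270\right) = -49 - \left(1798 - 1270\right) = -49 - 528 = -577$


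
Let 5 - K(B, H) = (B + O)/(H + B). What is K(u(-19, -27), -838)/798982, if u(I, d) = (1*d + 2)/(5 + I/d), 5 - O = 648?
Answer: 21113/3986520689 ≈ 5.2961e-6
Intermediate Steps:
O = -643 (O = 5 - 1*648 = 5 - 648 = -643)
u(I, d) = (2 + d)/(5 + I/d) (u(I, d) = (d + 2)/(5 + I/d) = (2 + d)/(5 + I/d))
K(B, H) = 5 - (-643 + B)/(B + H) (K(B, H) = 5 - (B - 643)/(H + B) = 5 - (-643 + B)/(B + H))
K(u(-19, -27), -838)/798982 = ((643 + 4*(-27*(2 - 27)/(-19 + 5*(-27))) + 5*(-838))/(-27*(2 - 27)/(-19 + 5*(-27)) - 838))/798982 = ((643 + 4*(-27*(-25)/(-19 - 135)) - 4190)/(-27*(-25)/(-19 - 135) - 838))*(1/798982) = ((643 + 4*(-27*(-25)/(-154)) - 4190)/(-27*(-25)/(-154) - 838))*(1/798982) = ((643 + 4*(-27*(-1/154)*(-25)) - 4190)/(-27*(-1/154)*(-25) - 838))*(1/798982) = ((643 + 4*(-675/154) - 4190)/(-675/154 - 838))*(1/798982) = ((643 - 1350/77 - 4190)/(-129727/154))*(1/798982) = -154/129727*(-274469/77)*(1/798982) = (42226/9979)*(1/798982) = 21113/3986520689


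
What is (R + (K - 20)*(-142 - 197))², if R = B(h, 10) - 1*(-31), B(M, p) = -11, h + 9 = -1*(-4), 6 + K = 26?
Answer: 400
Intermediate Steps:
K = 20 (K = -6 + 26 = 20)
h = -5 (h = -9 - 1*(-4) = -9 + 4 = -5)
R = 20 (R = -11 - 1*(-31) = -11 + 31 = 20)
(R + (K - 20)*(-142 - 197))² = (20 + (20 - 20)*(-142 - 197))² = (20 + 0*(-339))² = (20 + 0)² = 20² = 400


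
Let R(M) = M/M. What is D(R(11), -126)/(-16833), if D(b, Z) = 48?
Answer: -16/5611 ≈ -0.0028515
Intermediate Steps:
R(M) = 1
D(R(11), -126)/(-16833) = 48/(-16833) = 48*(-1/16833) = -16/5611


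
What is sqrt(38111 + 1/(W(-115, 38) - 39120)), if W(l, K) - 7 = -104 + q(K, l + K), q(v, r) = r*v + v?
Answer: sqrt(67564363151670)/42105 ≈ 195.22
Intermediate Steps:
q(v, r) = v + r*v
W(l, K) = -97 + K*(1 + K + l) (W(l, K) = 7 + (-104 + K*(1 + (l + K))) = 7 + (-104 + K*(1 + (K + l))) = 7 + (-104 + K*(1 + K + l)) = -97 + K*(1 + K + l))
sqrt(38111 + 1/(W(-115, 38) - 39120)) = sqrt(38111 + 1/((-97 + 38*(1 + 38 - 115)) - 39120)) = sqrt(38111 + 1/((-97 + 38*(-76)) - 39120)) = sqrt(38111 + 1/((-97 - 2888) - 39120)) = sqrt(38111 + 1/(-2985 - 39120)) = sqrt(38111 + 1/(-42105)) = sqrt(38111 - 1/42105) = sqrt(1604663654/42105) = sqrt(67564363151670)/42105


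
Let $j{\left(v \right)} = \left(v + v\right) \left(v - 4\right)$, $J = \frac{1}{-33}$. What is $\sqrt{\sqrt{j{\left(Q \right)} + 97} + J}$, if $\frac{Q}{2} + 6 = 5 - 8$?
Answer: $\frac{\sqrt{-33 + 1089 \sqrt{889}}}{33} \approx 5.4576$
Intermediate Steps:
$J = - \frac{1}{33} \approx -0.030303$
$Q = -18$ ($Q = -12 + 2 \left(5 - 8\right) = -12 + 2 \left(-3\right) = -12 - 6 = -18$)
$j{\left(v \right)} = 2 v \left(-4 + v\right)$
$\sqrt{\sqrt{j{\left(Q \right)} + 97} + J} = \sqrt{\sqrt{2 \left(-18\right) \left(-4 - 18\right) + 97} - \frac{1}{33}} = \sqrt{\sqrt{2 \left(-18\right) \left(-22\right) + 97} - \frac{1}{33}} = \sqrt{\sqrt{792 + 97} - \frac{1}{33}} = \sqrt{\sqrt{889} - \frac{1}{33}} = \sqrt{- \frac{1}{33} + \sqrt{889}}$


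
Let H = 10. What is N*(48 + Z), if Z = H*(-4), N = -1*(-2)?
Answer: 16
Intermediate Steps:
N = 2
Z = -40 (Z = 10*(-4) = -40)
N*(48 + Z) = 2*(48 - 40) = 2*8 = 16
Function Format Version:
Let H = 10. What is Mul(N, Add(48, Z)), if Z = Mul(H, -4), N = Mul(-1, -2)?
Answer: 16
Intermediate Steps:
N = 2
Z = -40 (Z = Mul(10, -4) = -40)
Mul(N, Add(48, Z)) = Mul(2, Add(48, -40)) = Mul(2, 8) = 16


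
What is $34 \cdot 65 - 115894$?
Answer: $-113684$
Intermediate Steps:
$34 \cdot 65 - 115894 = 2210 - 115894 = -113684$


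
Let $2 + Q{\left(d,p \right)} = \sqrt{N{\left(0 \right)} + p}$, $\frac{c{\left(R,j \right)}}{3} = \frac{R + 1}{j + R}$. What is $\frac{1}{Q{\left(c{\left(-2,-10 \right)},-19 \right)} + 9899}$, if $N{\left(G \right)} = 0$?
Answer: $\frac{9897}{97950628} - \frac{i \sqrt{19}}{97950628} \approx 0.00010104 - 4.4501 \cdot 10^{-8} i$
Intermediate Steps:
$c{\left(R,j \right)} = \frac{3 \left(1 + R\right)}{R + j}$ ($c{\left(R,j \right)} = 3 \frac{R + 1}{j + R} = 3 \frac{1 + R}{R + j} = \frac{3 \left(1 + R\right)}{R + j}$)
$Q{\left(d,p \right)} = -2 + \sqrt{p}$ ($Q{\left(d,p \right)} = -2 + \sqrt{0 + p} = -2 + \sqrt{p}$)
$\frac{1}{Q{\left(c{\left(-2,-10 \right)},-19 \right)} + 9899} = \frac{1}{\left(-2 + \sqrt{-19}\right) + 9899} = \frac{1}{\left(-2 + i \sqrt{19}\right) + 9899} = \frac{1}{9897 + i \sqrt{19}}$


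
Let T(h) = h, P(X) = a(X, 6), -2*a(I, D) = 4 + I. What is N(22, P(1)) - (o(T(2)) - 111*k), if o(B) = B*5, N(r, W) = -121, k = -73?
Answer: -8234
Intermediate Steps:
a(I, D) = -2 - I/2 (a(I, D) = -(4 + I)/2 = -2 - I/2)
P(X) = -2 - X/2
o(B) = 5*B
N(22, P(1)) - (o(T(2)) - 111*k) = -121 - (5*2 - 111*(-73)) = -121 - (10 + 8103) = -121 - 1*8113 = -121 - 8113 = -8234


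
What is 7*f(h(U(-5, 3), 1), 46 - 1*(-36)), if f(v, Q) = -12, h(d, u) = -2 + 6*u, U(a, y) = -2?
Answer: -84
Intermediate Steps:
7*f(h(U(-5, 3), 1), 46 - 1*(-36)) = 7*(-12) = -84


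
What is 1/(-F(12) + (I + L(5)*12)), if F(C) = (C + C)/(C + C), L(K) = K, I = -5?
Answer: 1/54 ≈ 0.018519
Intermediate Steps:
F(C) = 1 (F(C) = (2*C)/((2*C)) = (2*C)*(1/(2*C)) = 1)
1/(-F(12) + (I + L(5)*12)) = 1/(-1*1 + (-5 + 5*12)) = 1/(-1 + (-5 + 60)) = 1/(-1 + 55) = 1/54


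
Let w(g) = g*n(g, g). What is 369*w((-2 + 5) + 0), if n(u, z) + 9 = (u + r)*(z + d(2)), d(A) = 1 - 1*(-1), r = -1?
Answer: 1107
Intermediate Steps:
d(A) = 2 (d(A) = 1 + 1 = 2)
n(u, z) = -9 + (-1 + u)*(2 + z) (n(u, z) = -9 + (u - 1)*(z + 2) = -9 + (-1 + u)*(2 + z))
w(g) = g*(-11 + g + g²) (w(g) = g*(-11 - g + 2*g + g*g) = g*(-11 - g + 2*g + g²) = g*(-11 + g + g²))
369*w((-2 + 5) + 0) = 369*(((-2 + 5) + 0)*(-11 + ((-2 + 5) + 0) + ((-2 + 5) + 0)²)) = 369*((3 + 0)*(-11 + (3 + 0) + (3 + 0)²)) = 369*(3*(-11 + 3 + 3²)) = 369*(3*(-11 + 3 + 9)) = 369*(3*1) = 369*3 = 1107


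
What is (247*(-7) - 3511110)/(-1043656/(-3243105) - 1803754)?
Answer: 11392505725095/5849762572514 ≈ 1.9475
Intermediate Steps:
(247*(-7) - 3511110)/(-1043656/(-3243105) - 1803754) = (-1729 - 3511110)/(-1043656*(-1/3243105) - 1803754) = -3512839/(1043656/3243105 - 1803754) = -3512839/(-5849762572514/3243105) = -3512839*(-3243105/5849762572514) = 11392505725095/5849762572514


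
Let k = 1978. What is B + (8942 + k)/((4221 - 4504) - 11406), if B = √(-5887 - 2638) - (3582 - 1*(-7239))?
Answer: -126497589/11689 + 5*I*√341 ≈ -10822.0 + 92.331*I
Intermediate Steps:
B = -10821 + 5*I*√341 (B = √(-8525) - (3582 + 7239) = 5*I*√341 - 1*10821 = 5*I*√341 - 10821 = -10821 + 5*I*√341 ≈ -10821.0 + 92.331*I)
B + (8942 + k)/((4221 - 4504) - 11406) = (-10821 + 5*I*√341) + (8942 + 1978)/((4221 - 4504) - 11406) = (-10821 + 5*I*√341) + 10920/(-283 - 11406) = (-10821 + 5*I*√341) + 10920/(-11689) = (-10821 + 5*I*√341) + 10920*(-1/11689) = (-10821 + 5*I*√341) - 10920/11689 = -126497589/11689 + 5*I*√341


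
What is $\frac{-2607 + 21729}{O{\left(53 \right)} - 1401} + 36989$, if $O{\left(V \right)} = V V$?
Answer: $\frac{26049817}{704} \approx 37003.0$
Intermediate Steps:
$O{\left(V \right)} = V^{2}$
$\frac{-2607 + 21729}{O{\left(53 \right)} - 1401} + 36989 = \frac{-2607 + 21729}{53^{2} - 1401} + 36989 = \frac{19122}{2809 - 1401} + 36989 = \frac{19122}{1408} + 36989 = 19122 \cdot \frac{1}{1408} + 36989 = \frac{9561}{704} + 36989 = \frac{26049817}{704}$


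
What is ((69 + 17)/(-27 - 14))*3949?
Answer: -339614/41 ≈ -8283.3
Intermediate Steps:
((69 + 17)/(-27 - 14))*3949 = (86/(-41))*3949 = (86*(-1/41))*3949 = -86/41*3949 = -339614/41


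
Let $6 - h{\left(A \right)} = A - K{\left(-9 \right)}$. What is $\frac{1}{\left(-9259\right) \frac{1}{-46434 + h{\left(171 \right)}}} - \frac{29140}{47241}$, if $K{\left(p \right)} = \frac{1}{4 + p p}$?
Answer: $\frac{164183921174}{37179375615} \approx 4.416$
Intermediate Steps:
$K{\left(p \right)} = \frac{1}{4 + p^{2}}$
$h{\left(A \right)} = \frac{511}{85} - A$ ($h{\left(A \right)} = 6 - \left(A - \frac{1}{4 + \left(-9\right)^{2}}\right) = 6 - \left(A - \frac{1}{4 + 81}\right) = 6 - \left(A - \frac{1}{85}\right) = 6 - \left(- \frac{1}{85} + A\right) = \frac{511}{85} - A$)
$\frac{1}{\left(-9259\right) \frac{1}{-46434 + h{\left(171 \right)}}} - \frac{29140}{47241} = \frac{1}{\left(-9259\right) \frac{1}{-46434 + \left(\frac{511}{85} - 171\right)}} - \frac{29140}{47241} = - \frac{1}{9259 \frac{1}{-46434 + \left(\frac{511}{85} - 171\right)}} - \frac{29140}{47241} = - \frac{1}{9259 \frac{1}{-46434 - \frac{14024}{85}}} - \frac{29140}{47241} = - \frac{1}{9259 \frac{1}{- \frac{3960914}{85}}} - \frac{29140}{47241} = - \frac{1}{9259 \left(- \frac{85}{3960914}\right)} - \frac{29140}{47241} = \left(- \frac{1}{9259}\right) \left(- \frac{3960914}{85}\right) - \frac{29140}{47241} = \frac{3960914}{787015} - \frac{29140}{47241} = \frac{164183921174}{37179375615}$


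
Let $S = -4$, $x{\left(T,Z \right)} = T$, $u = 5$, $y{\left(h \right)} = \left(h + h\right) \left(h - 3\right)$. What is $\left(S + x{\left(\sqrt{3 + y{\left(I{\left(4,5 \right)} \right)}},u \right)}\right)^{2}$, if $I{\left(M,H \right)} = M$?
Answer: $\left(4 - \sqrt{11}\right)^{2} \approx 0.467$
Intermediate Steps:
$y{\left(h \right)} = 2 h \left(-3 + h\right)$
$\left(S + x{\left(\sqrt{3 + y{\left(I{\left(4,5 \right)} \right)}},u \right)}\right)^{2} = \left(-4 + \sqrt{3 + 2 \cdot 4 \left(-3 + 4\right)}\right)^{2} = \left(-4 + \sqrt{3 + 2 \cdot 4 \cdot 1}\right)^{2} = \left(-4 + \sqrt{3 + 8}\right)^{2} = \left(-4 + \sqrt{11}\right)^{2}$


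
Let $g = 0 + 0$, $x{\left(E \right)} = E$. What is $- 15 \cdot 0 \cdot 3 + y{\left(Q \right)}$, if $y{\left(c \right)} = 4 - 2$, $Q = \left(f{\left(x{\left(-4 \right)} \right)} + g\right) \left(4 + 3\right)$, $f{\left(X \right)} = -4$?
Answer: $2$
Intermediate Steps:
$g = 0$
$Q = -28$ ($Q = \left(-4 + 0\right) \left(4 + 3\right) = \left(-4\right) 7 = -28$)
$y{\left(c \right)} = 2$
$- 15 \cdot 0 \cdot 3 + y{\left(Q \right)} = - 15 \cdot 0 \cdot 3 + 2 = \left(-15\right) 0 + 2 = 0 + 2 = 2$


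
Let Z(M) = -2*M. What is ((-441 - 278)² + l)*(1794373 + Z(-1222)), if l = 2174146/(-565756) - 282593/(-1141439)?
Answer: 299923494958335927679473/322887981442 ≈ 9.2888e+11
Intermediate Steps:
l = -1160888175393/322887981442 (l = 2174146*(-1/565756) - 282593*(-1/1141439) = -1087073/282878 + 282593/1141439 = -1160888175393/322887981442 ≈ -3.5953)
((-441 - 278)² + l)*(1794373 + Z(-1222)) = ((-441 - 278)² - 1160888175393/322887981442)*(1794373 - 2*(-1222)) = ((-719)² - 1160888175393/322887981442)*(1794373 + 2444) = (516961 - 1160888175393/322887981442)*1796817 = (166919332886062369/322887981442)*1796817 = 299923494958335927679473/322887981442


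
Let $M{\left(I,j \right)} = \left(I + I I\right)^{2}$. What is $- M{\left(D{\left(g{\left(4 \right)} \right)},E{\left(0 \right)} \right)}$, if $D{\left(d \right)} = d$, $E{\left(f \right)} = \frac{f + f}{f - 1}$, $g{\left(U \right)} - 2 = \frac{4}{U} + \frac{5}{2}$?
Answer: $- \frac{20449}{16} \approx -1278.1$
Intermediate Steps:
$g{\left(U \right)} = \frac{9}{2} + \frac{4}{U}$ ($g{\left(U \right)} = 2 + \left(\frac{4}{U} + \frac{5}{2}\right) = 2 + \left(\frac{5}{2} + \frac{4}{U}\right) = \frac{9}{2} + \frac{4}{U}$)
$E{\left(f \right)} = \frac{2 f}{-1 + f}$
$M{\left(I,j \right)} = \left(I + I^{2}\right)^{2}$
$- M{\left(D{\left(g{\left(4 \right)} \right)},E{\left(0 \right)} \right)} = - \left(\frac{9}{2} + \frac{4}{4}\right)^{2} \left(1 + \left(\frac{9}{2} + \frac{4}{4}\right)\right)^{2} = - \left(\frac{9}{2} + 4 \cdot \frac{1}{4}\right)^{2} \left(1 + \left(\frac{9}{2} + 4 \cdot \frac{1}{4}\right)\right)^{2} = - \left(\frac{9}{2} + 1\right)^{2} \left(1 + \left(\frac{9}{2} + 1\right)\right)^{2} = - \left(\frac{11}{2}\right)^{2} \left(1 + \frac{11}{2}\right)^{2} = - \frac{121 \left(\frac{13}{2}\right)^{2}}{4} = - \frac{121 \cdot 169}{4 \cdot 4} = \left(-1\right) \frac{20449}{16} = - \frac{20449}{16}$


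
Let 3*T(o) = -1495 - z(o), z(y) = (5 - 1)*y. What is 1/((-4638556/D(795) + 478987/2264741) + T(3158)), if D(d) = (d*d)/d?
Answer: -1800469095/18983156127686 ≈ -9.4846e-5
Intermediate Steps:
z(y) = 4*y
T(o) = -1495/3 - 4*o/3 (T(o) = (-1495 - 4*o)/3 = -1495/3 - 4*o/3)
D(d) = d (D(d) = d**2/d = d)
1/((-4638556/D(795) + 478987/2264741) + T(3158)) = 1/((-4638556/795 + 478987/2264741) + (-1495/3 - 4/3*3158)) = 1/((-4638556*1/795 + 478987*(1/2264741)) + (-1495/3 - 12632/3)) = 1/((-4638556/795 + 478987/2264741) - 4709) = 1/(-10504747159331/1800469095 - 4709) = 1/(-18983156127686/1800469095) = -1800469095/18983156127686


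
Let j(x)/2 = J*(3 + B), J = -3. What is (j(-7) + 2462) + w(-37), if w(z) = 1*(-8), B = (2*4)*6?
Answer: 2148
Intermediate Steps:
B = 48 (B = 8*6 = 48)
w(z) = -8
j(x) = -306 (j(x) = 2*(-3*(3 + 48)) = 2*(-3*51) = 2*(-153) = -306)
(j(-7) + 2462) + w(-37) = (-306 + 2462) - 8 = 2156 - 8 = 2148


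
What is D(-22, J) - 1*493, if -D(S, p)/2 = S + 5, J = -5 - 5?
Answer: -459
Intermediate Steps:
J = -10
D(S, p) = -10 - 2*S (D(S, p) = -2*(S + 5) = -2*(5 + S) = -10 - 2*S)
D(-22, J) - 1*493 = (-10 - 2*(-22)) - 1*493 = (-10 + 44) - 493 = 34 - 493 = -459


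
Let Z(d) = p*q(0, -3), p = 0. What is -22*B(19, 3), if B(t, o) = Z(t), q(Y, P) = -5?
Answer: 0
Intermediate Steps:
Z(d) = 0 (Z(d) = 0*(-5) = 0)
B(t, o) = 0
-22*B(19, 3) = -22*0 = 0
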